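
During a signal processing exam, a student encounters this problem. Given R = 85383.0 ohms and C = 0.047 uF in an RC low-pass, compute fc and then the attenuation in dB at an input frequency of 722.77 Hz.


Step 1 — cutoff frequency:
fc = 1 / (2*pi*R*C)
C = 0.047 uF = 4.7e-08 F
fc = 1 / (2*pi*85383.0*4.7e-08)
   = 39.6598 Hz

Step 2 — magnitude at f = 722.77 Hz:
|H(f)| = 1 / sqrt(1 + (f/fc)^2)
f/fc = 722.77 / 39.6598 = 18.224247
|H| = 1 / sqrt(1 + 332.123179) = 0.0547895
|H|_dB = 20*log10(0.0547895) = -25.23 dB

fc = 39.6598 Hz; |H(722.77 Hz)| = -25.23 dB


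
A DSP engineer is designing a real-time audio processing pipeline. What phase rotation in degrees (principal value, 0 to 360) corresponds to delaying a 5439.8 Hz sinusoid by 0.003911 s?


Phase shift from frequency and time delay:
phi = 360 * f * t_delay
    = 360 * 5439.8 * 0.003911
    = 7659.02 degrees
    mod 360 = 99.02 degrees

99.02 degrees


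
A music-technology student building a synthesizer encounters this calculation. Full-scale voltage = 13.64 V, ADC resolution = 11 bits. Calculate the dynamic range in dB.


Dynamic range from full-scale to LSB:
V_min = V_max / 2^bits = 13.64 / 2^11
DR = 20 * log10(V_max / V_min)
   = 20 * log10(2^11)
   = 20 * 11 * log10(2)
   = 66.23 dB

66.23 dB


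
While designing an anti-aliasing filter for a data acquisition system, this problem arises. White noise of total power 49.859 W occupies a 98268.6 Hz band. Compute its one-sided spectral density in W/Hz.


Power spectral density:
PSD = P / BW
    = 49.859 / 98268.6
    = 0.00050737 W/Hz

0.00050737 W/Hz


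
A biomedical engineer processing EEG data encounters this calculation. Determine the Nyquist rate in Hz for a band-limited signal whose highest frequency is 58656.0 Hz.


The Nyquist rate is twice the maximum frequency component.
fs_min = 2 * fmax
      = 2 * 58656.0
      = 117312.0 Hz

117312.0


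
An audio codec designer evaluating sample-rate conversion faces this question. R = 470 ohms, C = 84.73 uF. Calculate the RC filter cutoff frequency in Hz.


Cutoff frequency of a first-order RC filter:
fc = 1 / (2 * pi * R * C)
C = 84.73 uF = 8.473e-05 F
fc = 1 / (2 * pi * 470 * 8.473e-05)
   = 1 / 0.25021591680634
   = 3.996548 Hz

3.996548 Hz


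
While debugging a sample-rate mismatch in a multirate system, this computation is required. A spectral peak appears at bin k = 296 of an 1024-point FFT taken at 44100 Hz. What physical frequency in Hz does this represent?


Frequency of DFT bin k:
f_k = k * fs / N
    = 296 * 44100 / 1024
    = 13053600 / 1024
    = 12747.656 Hz

12747.656 Hz


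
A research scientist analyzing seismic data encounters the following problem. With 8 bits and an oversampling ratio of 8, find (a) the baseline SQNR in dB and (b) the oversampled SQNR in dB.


Step 1 — baseline SQNR at Nyquist:
SQNR_base = 6.02*N + 1.76
          = 6.02*8 + 1.76
          = 49.92 dB

Step 2 — oversampling processing gain:
G = 10*log10(OSR) = 10*log10(8) = 9.03 dB

Step 3 — total:
SQNR_total = 49.92 + 9.03 = 58.95 dB

Base SQNR = 49.92 dB; oversampled SQNR = 58.95 dB


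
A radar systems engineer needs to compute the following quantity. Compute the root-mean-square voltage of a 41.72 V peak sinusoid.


RMS voltage for a sinusoidal waveform:
V_rms = V_peak / sqrt(2)
      = 41.72 / 1.414214
      = 29.5 V

29.5 V


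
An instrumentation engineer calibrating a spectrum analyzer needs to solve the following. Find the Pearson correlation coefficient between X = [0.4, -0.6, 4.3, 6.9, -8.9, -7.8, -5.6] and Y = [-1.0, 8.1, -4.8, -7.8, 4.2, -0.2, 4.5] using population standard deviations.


Pearson correlation coefficient (population):
r = cov(X,Y) / (std(X) * std(Y))
Mean X = -1.6143, Mean Y = 0.4286
Cov(X,Y) = -19.413878
Std(X) = 5.603425, Std(Y) = 5.170442
r = -0.6701

-0.6701


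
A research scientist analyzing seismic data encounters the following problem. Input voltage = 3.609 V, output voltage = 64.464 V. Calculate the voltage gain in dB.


Voltage gain in dB:
G = 20 * log10(Vout / Vin)
  = 20 * log10(64.464 / 3.609)
  = 20 * log10(17.862012)
  = 20 * 1.25193
  = 25.04 dB

25.04 dB


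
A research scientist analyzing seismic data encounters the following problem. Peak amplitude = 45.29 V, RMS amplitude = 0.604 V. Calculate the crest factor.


Crest factor is the ratio of peak to RMS:
CF = V_peak / V_rms
   = 45.29 / 0.604
   = 74.9834

74.9834


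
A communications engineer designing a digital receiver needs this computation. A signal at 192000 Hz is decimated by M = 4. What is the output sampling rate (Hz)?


Decimation reduces the sample rate:
fs_out = fs_in / M
       = 192000 / 4
       = 48000.0 Hz

48000.0 Hz


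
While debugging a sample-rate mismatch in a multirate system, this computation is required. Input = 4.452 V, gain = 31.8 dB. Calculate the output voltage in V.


Output voltage from dB gain:
V_out = V_in * 10^(gain_dB / 20)
      = 4.452 * 10^(31.8 / 20)
      = 4.452 * 38.904514
      = 173.2029 V

173.2029 V


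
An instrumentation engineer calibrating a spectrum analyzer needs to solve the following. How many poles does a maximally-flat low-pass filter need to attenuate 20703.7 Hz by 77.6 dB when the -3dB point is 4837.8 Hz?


Butterworth filter order formula:
n = log10(10^(A/10) - 1) / (2 * log10(f_stop/f_pass))
10^(77.6/10) - 1 = 57543992.7337
f_stop/f_pass = 20703.7 / 4837.8 = 4.2796
n = 6.1451 -> ceil = 7

7


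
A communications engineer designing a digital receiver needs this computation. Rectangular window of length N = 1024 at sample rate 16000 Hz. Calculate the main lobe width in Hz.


Main lobe width for a rectangular window:
Width = 2 * fs / N
      = 2 * 16000 / 1024
      = 32000 / 1024
      = 31.25 Hz

31.25 Hz


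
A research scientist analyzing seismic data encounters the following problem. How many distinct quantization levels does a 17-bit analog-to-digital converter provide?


Number of quantization levels = 2^N
= 2^17
= 131072

131072


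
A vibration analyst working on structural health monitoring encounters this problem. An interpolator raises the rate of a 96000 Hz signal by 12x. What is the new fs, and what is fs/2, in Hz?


Step 1 — output sample rate after interpolation by L:
fs_out = L * fs_in = 12 * 96000 = 1152000 Hz

Step 2 — Nyquist frequency of the output stream:
f_Nyq = fs_out / 2 = 1152000 / 2 = 576000.0 Hz

fs_out = 1152000 Hz; f_Nyquist = 576000.0 Hz


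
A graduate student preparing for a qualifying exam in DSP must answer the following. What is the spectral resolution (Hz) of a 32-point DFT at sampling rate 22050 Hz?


DFT frequency resolution:
df = fs / N
   = 22050 / 32
   = 689.0625 Hz

689.0625 Hz


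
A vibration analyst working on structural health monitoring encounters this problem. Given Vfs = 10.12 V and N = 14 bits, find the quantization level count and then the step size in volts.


Step 1 — number of quantization levels:
L = 2^N = 2^14 = 16384

Step 2 — LSB step size:
delta = Vfs / L
      = 10.12 / 16384
      = 0.00061768 V

Levels = 16384; step size = 0.00061768 V


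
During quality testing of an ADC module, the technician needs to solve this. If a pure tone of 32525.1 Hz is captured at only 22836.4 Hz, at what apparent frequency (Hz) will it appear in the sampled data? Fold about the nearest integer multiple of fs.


Compute the nearest integer multiple of fs to the signal:
n = round(32525.1 / 22836.4) = 1
f_alias = |32525.1 - 1 * 22836.4|
        = |32525.1 - 22836.4|
        = 9688.7 Hz

9688.7


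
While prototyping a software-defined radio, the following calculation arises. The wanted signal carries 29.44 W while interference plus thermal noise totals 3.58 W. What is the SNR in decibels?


SNR in decibels:
SNR = 10 * log10(Ps / Pn)
    = 10 * log10(29.44 / 3.58)
    = 10 * log10(8.2235)
    = 10 * 0.9151
    = 9.15 dB

9.15 dB


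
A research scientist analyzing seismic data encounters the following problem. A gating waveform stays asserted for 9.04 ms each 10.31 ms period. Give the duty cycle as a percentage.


Duty cycle as a percentage:
DC = (t_on / T) * 100
   = (9.04 / 10.31) * 100
   = 0.876819 * 100
   = 87.68 %

87.68 %


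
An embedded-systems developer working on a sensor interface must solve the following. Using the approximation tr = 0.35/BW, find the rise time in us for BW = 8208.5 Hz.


Rise time from bandwidth relationship:
tr = 0.35 / BW
   = 0.35 / 8208.5
   = 4.263872815e-05 s
   = 42.6387 us

42.6387 us


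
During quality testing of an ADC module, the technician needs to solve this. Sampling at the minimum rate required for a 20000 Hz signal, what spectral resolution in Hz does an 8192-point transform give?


Step 1 — Nyquist sampling rate:
fs = 2 * fmax = 2 * 20000 = 40000 Hz

Step 2 — DFT bin spacing:
df = fs / N = 40000 / 8192 = 4.8828 Hz

4.8828 Hz


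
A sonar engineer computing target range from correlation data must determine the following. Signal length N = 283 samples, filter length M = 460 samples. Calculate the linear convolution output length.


Linear convolution output length:
L = N + M - 1
  = 283 + 460 - 1
  = 742 samples

742


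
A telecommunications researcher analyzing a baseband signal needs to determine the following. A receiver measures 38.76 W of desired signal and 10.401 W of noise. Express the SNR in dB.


SNR in decibels:
SNR = 10 * log10(Ps / Pn)
    = 10 * log10(38.76 / 10.401)
    = 10 * log10(3.7266)
    = 10 * 0.5713
    = 5.71 dB

5.71 dB


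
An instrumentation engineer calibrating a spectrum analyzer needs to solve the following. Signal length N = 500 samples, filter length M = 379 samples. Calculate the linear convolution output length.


Linear convolution output length:
L = N + M - 1
  = 500 + 379 - 1
  = 878 samples

878


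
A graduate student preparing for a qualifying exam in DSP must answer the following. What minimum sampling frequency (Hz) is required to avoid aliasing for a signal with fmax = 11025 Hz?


The Nyquist rate is twice the maximum frequency component.
fs_min = 2 * fmax
      = 2 * 11025
      = 22050 Hz

22050


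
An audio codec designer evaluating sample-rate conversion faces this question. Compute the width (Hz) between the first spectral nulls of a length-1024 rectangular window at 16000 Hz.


Main lobe width for a rectangular window:
Width = 2 * fs / N
      = 2 * 16000 / 1024
      = 32000 / 1024
      = 31.25 Hz

31.25 Hz


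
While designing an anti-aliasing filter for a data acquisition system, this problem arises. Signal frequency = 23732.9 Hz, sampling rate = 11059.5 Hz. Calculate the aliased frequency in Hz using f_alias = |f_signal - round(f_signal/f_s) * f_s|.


Compute the nearest integer multiple of fs to the signal:
n = round(23732.9 / 11059.5) = 2
f_alias = |23732.9 - 2 * 11059.5|
        = |23732.9 - 22119.0|
        = 1613.9 Hz

1613.9


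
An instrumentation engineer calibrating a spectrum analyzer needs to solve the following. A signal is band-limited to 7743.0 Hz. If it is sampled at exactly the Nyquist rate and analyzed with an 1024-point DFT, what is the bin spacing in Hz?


Step 1 — Nyquist sampling rate:
fs = 2 * fmax = 2 * 7743.0 = 15486.0 Hz

Step 2 — DFT bin spacing:
df = fs / N = 15486.0 / 1024 = 15.123 Hz

15.123 Hz


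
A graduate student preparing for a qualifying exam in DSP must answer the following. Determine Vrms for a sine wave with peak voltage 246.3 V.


RMS voltage for a sinusoidal waveform:
V_rms = V_peak / sqrt(2)
      = 246.3 / 1.414214
      = 174.16 V

174.16 V


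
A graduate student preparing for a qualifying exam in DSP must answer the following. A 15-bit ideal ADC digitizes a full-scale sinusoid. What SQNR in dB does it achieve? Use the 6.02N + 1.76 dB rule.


Theoretical SNR for a full-scale sinusoid:
SNR = 6.02 * N + 1.76
    = 6.02 * 15 + 1.76
    = 90.3 + 1.76
    = 92.06 dB

92.06 dB


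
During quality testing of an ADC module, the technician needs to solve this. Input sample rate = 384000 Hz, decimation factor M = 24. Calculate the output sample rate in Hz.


Decimation reduces the sample rate:
fs_out = fs_in / M
       = 384000 / 24
       = 16000.0 Hz

16000.0 Hz


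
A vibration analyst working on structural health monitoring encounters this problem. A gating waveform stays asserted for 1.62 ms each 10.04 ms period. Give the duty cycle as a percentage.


Duty cycle as a percentage:
DC = (t_on / T) * 100
   = (1.62 / 10.04) * 100
   = 0.161355 * 100
   = 16.14 %

16.14 %


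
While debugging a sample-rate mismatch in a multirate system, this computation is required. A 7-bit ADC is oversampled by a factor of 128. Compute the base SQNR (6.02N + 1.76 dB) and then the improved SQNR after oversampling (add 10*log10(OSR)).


Step 1 — baseline SQNR at Nyquist:
SQNR_base = 6.02*N + 1.76
          = 6.02*7 + 1.76
          = 43.9 dB

Step 2 — oversampling processing gain:
G = 10*log10(OSR) = 10*log10(128) = 21.07 dB

Step 3 — total:
SQNR_total = 43.9 + 21.07 = 64.97 dB

Base SQNR = 43.9 dB; oversampled SQNR = 64.97 dB


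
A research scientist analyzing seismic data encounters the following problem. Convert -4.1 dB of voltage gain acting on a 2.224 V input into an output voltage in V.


Output voltage from dB gain:
V_out = V_in * 10^(gain_dB / 20)
      = 2.224 * 10^(-4.1 / 20)
      = 2.224 * 0.623735
      = 1.3872 V

1.3872 V


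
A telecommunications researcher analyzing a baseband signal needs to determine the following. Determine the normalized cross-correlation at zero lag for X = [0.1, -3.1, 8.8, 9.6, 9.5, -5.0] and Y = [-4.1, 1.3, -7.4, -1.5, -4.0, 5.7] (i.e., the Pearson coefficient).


Pearson correlation coefficient (population):
r = cov(X,Y) / (std(X) * std(Y))
Mean X = 3.3167, Mean Y = -1.6667
Cov(X,Y) = -19.548889
Std(X) = 6.170742, Std(Y) = 4.229526
r = -0.749

-0.749


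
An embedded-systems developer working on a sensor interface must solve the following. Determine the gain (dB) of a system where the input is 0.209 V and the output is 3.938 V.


Voltage gain in dB:
G = 20 * log10(Vout / Vin)
  = 20 * log10(3.938 / 0.209)
  = 20 * log10(18.842105)
  = 20 * 1.275129
  = 25.5 dB

25.5 dB


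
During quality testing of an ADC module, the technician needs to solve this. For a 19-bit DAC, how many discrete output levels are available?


Number of quantization levels = 2^N
= 2^19
= 524288

524288


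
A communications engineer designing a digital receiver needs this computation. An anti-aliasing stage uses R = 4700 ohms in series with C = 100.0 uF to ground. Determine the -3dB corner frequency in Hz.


Cutoff frequency of a first-order RC filter:
fc = 1 / (2 * pi * R * C)
C = 100.0 uF = 0.0001 F
fc = 1 / (2 * pi * 4700 * 0.0001)
   = 1 / 2.9530970943744
   = 0.338628 Hz

0.338628 Hz


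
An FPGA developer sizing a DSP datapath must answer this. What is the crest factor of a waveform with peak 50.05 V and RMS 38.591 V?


Crest factor is the ratio of peak to RMS:
CF = V_peak / V_rms
   = 50.05 / 38.591
   = 1.2969

1.2969


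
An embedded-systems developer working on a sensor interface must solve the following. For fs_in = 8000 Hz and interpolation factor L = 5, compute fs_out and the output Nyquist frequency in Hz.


Step 1 — output sample rate after interpolation by L:
fs_out = L * fs_in = 5 * 8000 = 40000 Hz

Step 2 — Nyquist frequency of the output stream:
f_Nyq = fs_out / 2 = 40000 / 2 = 20000.0 Hz

fs_out = 40000 Hz; f_Nyquist = 20000.0 Hz


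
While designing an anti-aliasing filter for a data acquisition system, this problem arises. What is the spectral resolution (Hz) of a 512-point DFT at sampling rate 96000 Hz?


DFT frequency resolution:
df = fs / N
   = 96000 / 512
   = 187.5 Hz

187.5 Hz


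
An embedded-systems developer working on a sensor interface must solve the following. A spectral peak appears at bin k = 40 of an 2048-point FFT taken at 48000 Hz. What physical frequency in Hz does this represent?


Frequency of DFT bin k:
f_k = k * fs / N
    = 40 * 48000 / 2048
    = 1920000 / 2048
    = 937.5 Hz

937.5 Hz


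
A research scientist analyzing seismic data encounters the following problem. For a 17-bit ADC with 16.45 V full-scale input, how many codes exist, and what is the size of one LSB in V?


Step 1 — number of quantization levels:
L = 2^N = 2^17 = 131072

Step 2 — LSB step size:
delta = Vfs / L
      = 16.45 / 131072
      = 0.0001255 V

Levels = 131072; step size = 0.0001255 V


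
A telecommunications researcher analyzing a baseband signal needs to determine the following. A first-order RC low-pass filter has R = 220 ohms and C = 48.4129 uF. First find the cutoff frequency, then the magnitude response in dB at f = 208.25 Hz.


Step 1 — cutoff frequency:
fc = 1 / (2*pi*R*C)
C = 48.4129 uF = 4.84129e-05 F
fc = 1 / (2*pi*220*4.84129e-05)
   = 14.943 Hz

Step 2 — magnitude at f = 208.25 Hz:
|H(f)| = 1 / sqrt(1 + (f/fc)^2)
f/fc = 208.25 / 14.943 = 13.936291
|H| = 1 / sqrt(1 + 194.220207) = 0.0715711
|H|_dB = 20*log10(0.0715711) = -22.91 dB

fc = 14.943 Hz; |H(208.25 Hz)| = -22.91 dB


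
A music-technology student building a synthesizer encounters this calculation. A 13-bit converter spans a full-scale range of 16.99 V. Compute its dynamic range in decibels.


Dynamic range from full-scale to LSB:
V_min = V_max / 2^bits = 16.99 / 2^13
DR = 20 * log10(V_max / V_min)
   = 20 * log10(2^13)
   = 20 * 13 * log10(2)
   = 78.27 dB

78.27 dB


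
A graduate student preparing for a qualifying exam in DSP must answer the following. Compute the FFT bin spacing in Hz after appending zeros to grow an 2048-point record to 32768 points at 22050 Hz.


Frequency resolution after zero-padding:
N_padded = 2048 * 16 = 32768
df = fs / N_padded
   = 22050 / 32768
   = 0.6729 Hz

0.6729 Hz


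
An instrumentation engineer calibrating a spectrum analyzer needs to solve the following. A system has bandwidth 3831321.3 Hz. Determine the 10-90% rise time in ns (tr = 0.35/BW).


Rise time from bandwidth relationship:
tr = 0.35 / BW
   = 0.35 / 3831321.3
   = 9.135229666e-08 s
   = 91.3523 ns

91.3523 ns


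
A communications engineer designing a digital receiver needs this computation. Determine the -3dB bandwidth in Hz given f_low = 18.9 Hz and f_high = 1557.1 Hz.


Bandwidth is the difference of -3dB frequencies:
BW = f_high - f_low
   = 1557.1 - 18.9
   = 1538.2 Hz

1538.2 Hz


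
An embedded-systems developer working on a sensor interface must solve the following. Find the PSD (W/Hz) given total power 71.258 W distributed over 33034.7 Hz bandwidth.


Power spectral density:
PSD = P / BW
    = 71.258 / 33034.7
    = 0.00215707 W/Hz

0.00215707 W/Hz


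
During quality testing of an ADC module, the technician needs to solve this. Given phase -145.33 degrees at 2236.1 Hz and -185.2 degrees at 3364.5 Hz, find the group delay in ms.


Group delay from phase difference:
tau = -d(phi)/d(omega)
d(phi) = -39.87 deg = -0.695863 rad
d(omega) = 2*pi*(3364.5 - 2236.1) = 7089.9463 rad/s
tau = -(-0.695863) / 7089.9463
    = 0.0981 ms

0.0981 ms


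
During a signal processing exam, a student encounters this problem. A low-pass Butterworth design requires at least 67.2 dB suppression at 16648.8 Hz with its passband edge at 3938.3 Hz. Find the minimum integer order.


Butterworth filter order formula:
n = log10(10^(A/10) - 1) / (2 * log10(f_stop/f_pass))
10^(67.2/10) - 1 = 5248073.6025
f_stop/f_pass = 16648.8 / 3938.3 = 4.2274
n = 5.3668 -> ceil = 6

6


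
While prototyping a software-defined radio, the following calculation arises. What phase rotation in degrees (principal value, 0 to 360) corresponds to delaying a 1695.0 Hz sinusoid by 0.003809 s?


Phase shift from frequency and time delay:
phi = 360 * f * t_delay
    = 360 * 1695.0 * 0.003809
    = 2324.25 degrees
    mod 360 = 164.25 degrees

164.25 degrees


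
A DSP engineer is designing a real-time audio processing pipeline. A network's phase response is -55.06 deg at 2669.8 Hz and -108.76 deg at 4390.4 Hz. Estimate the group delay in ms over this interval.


Group delay from phase difference:
tau = -d(phi)/d(omega)
d(phi) = -53.7 deg = -0.937242 rad
d(omega) = 2*pi*(4390.4 - 2669.8) = 10810.8486 rad/s
tau = -(-0.937242) / 10810.8486
    = 0.0867 ms

0.0867 ms


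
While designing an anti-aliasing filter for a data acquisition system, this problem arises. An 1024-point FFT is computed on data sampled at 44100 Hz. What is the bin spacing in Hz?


DFT frequency resolution:
df = fs / N
   = 44100 / 1024
   = 43.0664 Hz

43.0664 Hz


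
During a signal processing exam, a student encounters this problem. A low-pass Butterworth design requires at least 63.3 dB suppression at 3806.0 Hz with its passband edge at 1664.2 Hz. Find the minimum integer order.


Butterworth filter order formula:
n = log10(10^(A/10) - 1) / (2 * log10(f_stop/f_pass))
10^(63.3/10) - 1 = 2137961.0895
f_stop/f_pass = 3806.0 / 1664.2 = 2.287
n = 8.8097 -> ceil = 9

9


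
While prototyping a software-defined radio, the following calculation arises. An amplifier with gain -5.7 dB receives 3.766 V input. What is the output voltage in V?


Output voltage from dB gain:
V_out = V_in * 10^(gain_dB / 20)
      = 3.766 * 10^(-5.7 / 20)
      = 3.766 * 0.5188
      = 1.9538 V

1.9538 V


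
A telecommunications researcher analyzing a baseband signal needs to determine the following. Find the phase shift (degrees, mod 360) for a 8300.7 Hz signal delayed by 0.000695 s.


Phase shift from frequency and time delay:
phi = 360 * f * t_delay
    = 360 * 8300.7 * 0.000695
    = 2076.84 degrees
    mod 360 = 276.84 degrees

276.84 degrees


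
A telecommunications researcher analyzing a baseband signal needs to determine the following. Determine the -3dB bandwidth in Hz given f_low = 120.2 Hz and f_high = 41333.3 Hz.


Bandwidth is the difference of -3dB frequencies:
BW = f_high - f_low
   = 41333.3 - 120.2
   = 41213.1 Hz

41213.1 Hz


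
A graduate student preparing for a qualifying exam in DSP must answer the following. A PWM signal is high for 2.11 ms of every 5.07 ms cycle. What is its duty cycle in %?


Duty cycle as a percentage:
DC = (t_on / T) * 100
   = (2.11 / 5.07) * 100
   = 0.416174 * 100
   = 41.62 %

41.62 %


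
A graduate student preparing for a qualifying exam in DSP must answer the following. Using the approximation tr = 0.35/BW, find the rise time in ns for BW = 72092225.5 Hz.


Rise time from bandwidth relationship:
tr = 0.35 / BW
   = 0.35 / 72092225.5
   = 4.854892432e-09 s
   = 4.8549 ns

4.8549 ns


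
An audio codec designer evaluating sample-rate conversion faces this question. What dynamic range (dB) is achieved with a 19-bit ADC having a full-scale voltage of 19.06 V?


Dynamic range from full-scale to LSB:
V_min = V_max / 2^bits = 19.06 / 2^19
DR = 20 * log10(V_max / V_min)
   = 20 * log10(2^19)
   = 20 * 19 * log10(2)
   = 114.39 dB

114.39 dB


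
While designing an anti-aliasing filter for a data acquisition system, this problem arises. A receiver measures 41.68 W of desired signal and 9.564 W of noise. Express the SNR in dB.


SNR in decibels:
SNR = 10 * log10(Ps / Pn)
    = 10 * log10(41.68 / 9.564)
    = 10 * log10(4.358)
    = 10 * 0.6393
    = 6.39 dB

6.39 dB


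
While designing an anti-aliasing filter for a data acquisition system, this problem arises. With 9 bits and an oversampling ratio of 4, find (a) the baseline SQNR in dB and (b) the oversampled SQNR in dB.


Step 1 — baseline SQNR at Nyquist:
SQNR_base = 6.02*N + 1.76
          = 6.02*9 + 1.76
          = 55.94 dB

Step 2 — oversampling processing gain:
G = 10*log10(OSR) = 10*log10(4) = 6.02 dB

Step 3 — total:
SQNR_total = 55.94 + 6.02 = 61.96 dB

Base SQNR = 55.94 dB; oversampled SQNR = 61.96 dB


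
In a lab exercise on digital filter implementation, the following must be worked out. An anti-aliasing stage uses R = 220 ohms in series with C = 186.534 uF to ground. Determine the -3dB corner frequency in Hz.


Cutoff frequency of a first-order RC filter:
fc = 1 / (2 * pi * R * C)
C = 186.534 uF = 0.000186534 F
fc = 1 / (2 * pi * 220 * 0.000186534)
   = 1 / 0.25784609137968
   = 3.878283 Hz

3.878283 Hz


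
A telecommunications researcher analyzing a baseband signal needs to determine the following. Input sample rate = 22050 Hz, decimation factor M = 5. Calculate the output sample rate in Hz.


Decimation reduces the sample rate:
fs_out = fs_in / M
       = 22050 / 5
       = 4410.0 Hz

4410.0 Hz


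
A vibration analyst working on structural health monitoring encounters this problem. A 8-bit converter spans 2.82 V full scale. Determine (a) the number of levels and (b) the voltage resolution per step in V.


Step 1 — number of quantization levels:
L = 2^N = 2^8 = 256

Step 2 — LSB step size:
delta = Vfs / L
      = 2.82 / 256
      = 0.01101562 V

Levels = 256; step size = 0.01101562 V


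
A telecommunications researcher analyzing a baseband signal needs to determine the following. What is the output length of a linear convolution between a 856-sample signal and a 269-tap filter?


Linear convolution output length:
L = N + M - 1
  = 856 + 269 - 1
  = 1124 samples

1124


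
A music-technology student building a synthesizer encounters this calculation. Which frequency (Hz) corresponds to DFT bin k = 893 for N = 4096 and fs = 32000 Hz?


Frequency of DFT bin k:
f_k = k * fs / N
    = 893 * 32000 / 4096
    = 28576000 / 4096
    = 6976.562 Hz

6976.562 Hz


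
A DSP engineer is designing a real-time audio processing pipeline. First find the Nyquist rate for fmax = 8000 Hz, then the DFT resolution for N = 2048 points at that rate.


Step 1 — Nyquist sampling rate:
fs = 2 * fmax = 2 * 8000 = 16000 Hz

Step 2 — DFT bin spacing:
df = fs / N = 16000 / 2048 = 7.8125 Hz

7.8125 Hz


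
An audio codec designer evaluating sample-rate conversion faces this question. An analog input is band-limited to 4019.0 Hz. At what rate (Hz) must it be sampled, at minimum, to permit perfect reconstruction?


The Nyquist rate is twice the maximum frequency component.
fs_min = 2 * fmax
      = 2 * 4019.0
      = 8038.0 Hz

8038.0


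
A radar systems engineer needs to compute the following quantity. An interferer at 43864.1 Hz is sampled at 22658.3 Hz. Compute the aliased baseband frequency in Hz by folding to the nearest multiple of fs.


Compute the nearest integer multiple of fs to the signal:
n = round(43864.1 / 22658.3) = 2
f_alias = |43864.1 - 2 * 22658.3|
        = |43864.1 - 45316.6|
        = 1452.5 Hz

1452.5


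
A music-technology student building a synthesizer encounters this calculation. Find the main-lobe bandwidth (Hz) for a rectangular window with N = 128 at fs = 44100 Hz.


Main lobe width for a rectangular window:
Width = 2 * fs / N
      = 2 * 44100 / 128
      = 88200 / 128
      = 689.062 Hz

689.062 Hz


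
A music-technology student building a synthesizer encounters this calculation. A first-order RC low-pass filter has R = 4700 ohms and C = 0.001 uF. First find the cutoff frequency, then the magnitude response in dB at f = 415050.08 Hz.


Step 1 — cutoff frequency:
fc = 1 / (2*pi*R*C)
C = 0.001 uF = 1e-09 F
fc = 1 / (2*pi*4700*1e-09)
   = 33862.754 Hz

Step 2 — magnitude at f = 415050.08 Hz:
|H(f)| = 1 / sqrt(1 + (f/fc)^2)
f/fc = 415050.08 / 33862.754 = 12.256832
|H| = 1 / sqrt(1 + 150.229931) = 0.081317
|H|_dB = 20*log10(0.081317) = -21.8 dB

fc = 33862.754 Hz; |H(415050.08 Hz)| = -21.8 dB


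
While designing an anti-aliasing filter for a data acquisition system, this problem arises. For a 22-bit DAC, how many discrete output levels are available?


Number of quantization levels = 2^N
= 2^22
= 4194304

4194304


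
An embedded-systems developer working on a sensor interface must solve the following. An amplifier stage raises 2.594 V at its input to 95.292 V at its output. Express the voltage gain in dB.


Voltage gain in dB:
G = 20 * log10(Vout / Vin)
  = 20 * log10(95.292 / 2.594)
  = 20 * log10(36.735544)
  = 20 * 1.565086
  = 31.3 dB

31.3 dB


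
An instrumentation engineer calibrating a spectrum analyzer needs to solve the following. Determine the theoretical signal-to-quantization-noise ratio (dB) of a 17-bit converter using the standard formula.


Theoretical SNR for a full-scale sinusoid:
SNR = 6.02 * N + 1.76
    = 6.02 * 17 + 1.76
    = 102.34 + 1.76
    = 104.1 dB

104.1 dB


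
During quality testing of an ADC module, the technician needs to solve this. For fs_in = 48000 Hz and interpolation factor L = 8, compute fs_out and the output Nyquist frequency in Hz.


Step 1 — output sample rate after interpolation by L:
fs_out = L * fs_in = 8 * 48000 = 384000 Hz

Step 2 — Nyquist frequency of the output stream:
f_Nyq = fs_out / 2 = 384000 / 2 = 192000.0 Hz

fs_out = 384000 Hz; f_Nyquist = 192000.0 Hz


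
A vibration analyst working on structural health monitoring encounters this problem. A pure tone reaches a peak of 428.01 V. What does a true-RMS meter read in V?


RMS voltage for a sinusoidal waveform:
V_rms = V_peak / sqrt(2)
      = 428.01 / 1.414214
      = 302.649 V

302.649 V


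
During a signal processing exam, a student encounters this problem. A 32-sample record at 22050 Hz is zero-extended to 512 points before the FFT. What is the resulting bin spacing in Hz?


Frequency resolution after zero-padding:
N_padded = 32 * 16 = 512
df = fs / N_padded
   = 22050 / 512
   = 43.0664 Hz

43.0664 Hz


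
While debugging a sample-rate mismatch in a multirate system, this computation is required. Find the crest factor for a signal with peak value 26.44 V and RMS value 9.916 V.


Crest factor is the ratio of peak to RMS:
CF = V_peak / V_rms
   = 26.44 / 9.916
   = 2.6664

2.6664


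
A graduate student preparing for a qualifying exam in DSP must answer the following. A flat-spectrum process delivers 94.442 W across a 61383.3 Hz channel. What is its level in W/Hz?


Power spectral density:
PSD = P / BW
    = 94.442 / 61383.3
    = 0.00153856 W/Hz

0.00153856 W/Hz


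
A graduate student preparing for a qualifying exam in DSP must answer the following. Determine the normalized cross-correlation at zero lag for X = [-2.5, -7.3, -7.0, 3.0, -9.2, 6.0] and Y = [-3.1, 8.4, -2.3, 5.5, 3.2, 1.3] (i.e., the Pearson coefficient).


Pearson correlation coefficient (population):
r = cov(X,Y) / (std(X) * std(Y))
Mean X = -2.8333, Mean Y = 2.1667
Cov(X,Y) = -0.962778
Std(X) = 5.627512, Std(Y) = 4.071718
r = -0.042

-0.042


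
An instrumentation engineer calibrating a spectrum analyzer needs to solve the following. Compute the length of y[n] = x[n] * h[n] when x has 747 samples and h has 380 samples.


Linear convolution output length:
L = N + M - 1
  = 747 + 380 - 1
  = 1126 samples

1126


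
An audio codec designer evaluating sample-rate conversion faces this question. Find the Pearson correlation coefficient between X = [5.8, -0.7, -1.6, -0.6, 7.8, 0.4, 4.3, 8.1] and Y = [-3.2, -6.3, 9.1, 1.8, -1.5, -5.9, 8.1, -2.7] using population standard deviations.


Pearson correlation coefficient (population):
r = cov(X,Y) / (std(X) * std(Y))
Mean X = 2.9375, Mean Y = -0.075
Cov(X,Y) = -3.640937
Std(X) = 3.760298, Std(Y) = 5.544085
r = -0.1746

-0.1746


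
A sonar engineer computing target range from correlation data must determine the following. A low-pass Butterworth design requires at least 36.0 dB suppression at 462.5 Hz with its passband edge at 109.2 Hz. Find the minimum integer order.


Butterworth filter order formula:
n = log10(10^(A/10) - 1) / (2 * log10(f_stop/f_pass))
10^(36.0/10) - 1 = 3980.0717
f_stop/f_pass = 462.5 / 109.2 = 4.2353
n = 2.8712 -> ceil = 3

3


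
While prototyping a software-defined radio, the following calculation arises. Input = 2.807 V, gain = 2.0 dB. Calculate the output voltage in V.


Output voltage from dB gain:
V_out = V_in * 10^(gain_dB / 20)
      = 2.807 * 10^(2.0 / 20)
      = 2.807 * 1.258925
      = 3.5338 V

3.5338 V


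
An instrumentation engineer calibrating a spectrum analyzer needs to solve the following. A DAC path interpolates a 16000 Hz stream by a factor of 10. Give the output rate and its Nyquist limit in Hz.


Step 1 — output sample rate after interpolation by L:
fs_out = L * fs_in = 10 * 16000 = 160000 Hz

Step 2 — Nyquist frequency of the output stream:
f_Nyq = fs_out / 2 = 160000 / 2 = 80000.0 Hz

fs_out = 160000 Hz; f_Nyquist = 80000.0 Hz


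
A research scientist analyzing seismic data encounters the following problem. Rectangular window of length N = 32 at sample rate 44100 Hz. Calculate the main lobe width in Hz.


Main lobe width for a rectangular window:
Width = 2 * fs / N
      = 2 * 44100 / 32
      = 88200 / 32
      = 2756.25 Hz

2756.25 Hz


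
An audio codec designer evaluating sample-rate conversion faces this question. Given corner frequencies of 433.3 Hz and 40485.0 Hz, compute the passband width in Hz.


Bandwidth is the difference of -3dB frequencies:
BW = f_high - f_low
   = 40485.0 - 433.3
   = 40051.7 Hz

40051.7 Hz


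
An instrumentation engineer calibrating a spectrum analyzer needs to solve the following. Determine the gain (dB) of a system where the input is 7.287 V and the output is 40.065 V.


Voltage gain in dB:
G = 20 * log10(Vout / Vin)
  = 20 * log10(40.065 / 7.287)
  = 20 * log10(5.498147)
  = 20 * 0.740216
  = 14.8 dB

14.8 dB


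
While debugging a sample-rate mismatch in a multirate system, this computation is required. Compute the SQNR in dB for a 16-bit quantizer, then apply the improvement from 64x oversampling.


Step 1 — baseline SQNR at Nyquist:
SQNR_base = 6.02*N + 1.76
          = 6.02*16 + 1.76
          = 98.08 dB

Step 2 — oversampling processing gain:
G = 10*log10(OSR) = 10*log10(64) = 18.06 dB

Step 3 — total:
SQNR_total = 98.08 + 18.06 = 116.14 dB

Base SQNR = 98.08 dB; oversampled SQNR = 116.14 dB


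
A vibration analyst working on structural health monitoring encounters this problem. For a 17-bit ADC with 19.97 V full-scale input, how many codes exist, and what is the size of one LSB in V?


Step 1 — number of quantization levels:
L = 2^N = 2^17 = 131072

Step 2 — LSB step size:
delta = Vfs / L
      = 19.97 / 131072
      = 0.00015236 V

Levels = 131072; step size = 0.00015236 V


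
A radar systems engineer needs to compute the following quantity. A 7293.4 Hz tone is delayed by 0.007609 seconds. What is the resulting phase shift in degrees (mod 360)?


Phase shift from frequency and time delay:
phi = 360 * f * t_delay
    = 360 * 7293.4 * 0.007609
    = 19978.37 degrees
    mod 360 = 178.37 degrees

178.37 degrees


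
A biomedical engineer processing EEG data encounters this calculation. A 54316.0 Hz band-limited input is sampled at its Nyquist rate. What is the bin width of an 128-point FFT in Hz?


Step 1 — Nyquist sampling rate:
fs = 2 * fmax = 2 * 54316.0 = 108632.0 Hz

Step 2 — DFT bin spacing:
df = fs / N = 108632.0 / 128 = 848.6875 Hz

848.6875 Hz


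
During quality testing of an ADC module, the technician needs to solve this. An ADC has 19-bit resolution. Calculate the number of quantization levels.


Number of quantization levels = 2^N
= 2^19
= 524288

524288


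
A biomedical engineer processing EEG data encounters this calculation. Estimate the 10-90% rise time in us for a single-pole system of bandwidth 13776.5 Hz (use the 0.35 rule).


Rise time from bandwidth relationship:
tr = 0.35 / BW
   = 0.35 / 13776.5
   = 2.540558197e-05 s
   = 25.4056 us

25.4056 us


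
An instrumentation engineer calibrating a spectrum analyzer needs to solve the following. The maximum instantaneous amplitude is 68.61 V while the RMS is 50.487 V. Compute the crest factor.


Crest factor is the ratio of peak to RMS:
CF = V_peak / V_rms
   = 68.61 / 50.487
   = 1.359

1.359


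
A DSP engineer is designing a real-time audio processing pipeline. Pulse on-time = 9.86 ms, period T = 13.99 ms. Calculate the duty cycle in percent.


Duty cycle as a percentage:
DC = (t_on / T) * 100
   = (9.86 / 13.99) * 100
   = 0.704789 * 100
   = 70.48 %

70.48 %


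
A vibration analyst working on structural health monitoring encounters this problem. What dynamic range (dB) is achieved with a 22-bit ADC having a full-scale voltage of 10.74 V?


Dynamic range from full-scale to LSB:
V_min = V_max / 2^bits = 10.74 / 2^22
DR = 20 * log10(V_max / V_min)
   = 20 * log10(2^22)
   = 20 * 22 * log10(2)
   = 132.45 dB

132.45 dB


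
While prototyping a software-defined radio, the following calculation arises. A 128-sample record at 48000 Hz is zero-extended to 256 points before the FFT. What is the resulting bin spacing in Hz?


Frequency resolution after zero-padding:
N_padded = 128 * 2 = 256
df = fs / N_padded
   = 48000 / 256
   = 187.5 Hz

187.5 Hz


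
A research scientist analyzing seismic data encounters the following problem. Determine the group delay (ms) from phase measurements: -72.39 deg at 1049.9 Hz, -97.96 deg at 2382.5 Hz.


Group delay from phase difference:
tau = -d(phi)/d(omega)
d(phi) = -25.57 deg = -0.446281 rad
d(omega) = 2*pi*(2382.5 - 1049.9) = 8372.9727 rad/s
tau = -(-0.446281) / 8372.9727
    = 0.0533 ms

0.0533 ms


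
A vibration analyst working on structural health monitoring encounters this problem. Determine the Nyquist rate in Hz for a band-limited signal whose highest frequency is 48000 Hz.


The Nyquist rate is twice the maximum frequency component.
fs_min = 2 * fmax
      = 2 * 48000
      = 96000 Hz

96000


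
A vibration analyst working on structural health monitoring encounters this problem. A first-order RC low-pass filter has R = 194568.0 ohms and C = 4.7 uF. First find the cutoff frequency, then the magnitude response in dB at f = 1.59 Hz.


Step 1 — cutoff frequency:
fc = 1 / (2*pi*R*C)
C = 4.7 uF = 4.7e-06 F
fc = 1 / (2*pi*194568.0*4.7e-06)
   = 0.174041 Hz

Step 2 — magnitude at f = 1.59 Hz:
|H(f)| = 1 / sqrt(1 + (f/fc)^2)
f/fc = 1.59 / 0.174041 = 9.135778
|H| = 1 / sqrt(1 + 83.46244) = 0.1088098
|H|_dB = 20*log10(0.1088098) = -19.27 dB

fc = 0.174041 Hz; |H(1.59 Hz)| = -19.27 dB


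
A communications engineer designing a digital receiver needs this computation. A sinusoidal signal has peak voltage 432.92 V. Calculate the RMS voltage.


RMS voltage for a sinusoidal waveform:
V_rms = V_peak / sqrt(2)
      = 432.92 / 1.414214
      = 306.121 V

306.121 V


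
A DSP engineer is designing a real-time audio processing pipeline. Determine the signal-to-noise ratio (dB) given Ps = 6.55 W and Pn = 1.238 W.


SNR in decibels:
SNR = 10 * log10(Ps / Pn)
    = 10 * log10(6.55 / 1.238)
    = 10 * log10(5.2908)
    = 10 * 0.7235
    = 7.24 dB

7.24 dB


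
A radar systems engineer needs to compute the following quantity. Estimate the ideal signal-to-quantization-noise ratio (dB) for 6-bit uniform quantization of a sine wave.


Theoretical SNR for a full-scale sinusoid:
SNR = 6.02 * N + 1.76
    = 6.02 * 6 + 1.76
    = 36.12 + 1.76
    = 37.88 dB

37.88 dB


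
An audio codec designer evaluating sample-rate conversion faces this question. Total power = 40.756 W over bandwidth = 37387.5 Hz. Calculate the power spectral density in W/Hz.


Power spectral density:
PSD = P / BW
    = 40.756 / 37387.5
    = 0.0010901 W/Hz

0.0010901 W/Hz


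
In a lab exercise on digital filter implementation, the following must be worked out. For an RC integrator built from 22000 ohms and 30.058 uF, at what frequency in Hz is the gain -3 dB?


Cutoff frequency of a first-order RC filter:
fc = 1 / (2 * pi * R * C)
C = 30.058 uF = 3.0058e-05 F
fc = 1 / (2 * pi * 22000 * 3.0058e-05)
   = 1 / 4.1549196471905
   = 0.240679 Hz

0.240679 Hz


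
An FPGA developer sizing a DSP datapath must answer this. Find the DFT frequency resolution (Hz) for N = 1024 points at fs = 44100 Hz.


DFT frequency resolution:
df = fs / N
   = 44100 / 1024
   = 43.0664 Hz

43.0664 Hz
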